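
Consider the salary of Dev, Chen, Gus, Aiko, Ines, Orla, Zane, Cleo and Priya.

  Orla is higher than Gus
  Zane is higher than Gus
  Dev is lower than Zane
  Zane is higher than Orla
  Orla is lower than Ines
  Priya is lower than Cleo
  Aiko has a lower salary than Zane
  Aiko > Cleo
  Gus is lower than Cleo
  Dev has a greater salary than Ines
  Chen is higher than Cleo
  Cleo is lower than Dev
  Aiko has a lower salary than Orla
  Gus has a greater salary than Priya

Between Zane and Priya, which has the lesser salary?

Priya < Gus and Gus < Cleo give Priya < Cleo.
Then Cleo < Aiko extends the chain to Aiko.
Then Aiko < Orla extends the chain to Orla.
Then Orla < Ines extends the chain to Ines.
Then Ines < Dev extends the chain to Dev.
Then Dev < Zane extends the chain to Zane.
So Priya < Zane; Priya is the lower of the two.

Priya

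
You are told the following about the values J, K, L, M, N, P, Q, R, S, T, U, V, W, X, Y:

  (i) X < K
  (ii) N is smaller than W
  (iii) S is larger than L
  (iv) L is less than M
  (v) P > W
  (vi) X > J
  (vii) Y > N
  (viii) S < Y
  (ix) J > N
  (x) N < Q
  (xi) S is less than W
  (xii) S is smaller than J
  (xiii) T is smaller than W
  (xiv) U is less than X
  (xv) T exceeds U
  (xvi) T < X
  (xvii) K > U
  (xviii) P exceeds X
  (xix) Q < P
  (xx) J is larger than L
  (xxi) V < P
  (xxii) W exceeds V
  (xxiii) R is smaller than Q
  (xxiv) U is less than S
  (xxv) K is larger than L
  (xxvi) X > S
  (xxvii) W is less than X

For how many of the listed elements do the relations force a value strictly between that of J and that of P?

1

The relations place J below P. An element lies strictly between them when it is forced above J and also forced below P.
Above J: {X, K}. Below P: {L, U, V, S, N, R, T, W, X, Q}.
Intersection: {X} — 1.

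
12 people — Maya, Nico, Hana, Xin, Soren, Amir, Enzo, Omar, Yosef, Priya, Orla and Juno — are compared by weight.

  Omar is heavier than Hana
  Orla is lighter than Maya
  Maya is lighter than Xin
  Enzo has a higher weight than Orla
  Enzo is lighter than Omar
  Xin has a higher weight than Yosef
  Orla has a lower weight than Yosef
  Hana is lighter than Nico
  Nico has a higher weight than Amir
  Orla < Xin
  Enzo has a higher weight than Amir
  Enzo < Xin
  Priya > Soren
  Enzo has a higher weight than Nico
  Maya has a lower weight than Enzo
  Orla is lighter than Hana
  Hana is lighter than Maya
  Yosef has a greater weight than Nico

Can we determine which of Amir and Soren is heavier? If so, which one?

undetermined

Following every chain through Amir: above Amir we get Nico, Enzo, Yosef, Omar, Xin.
Soren is not reached, and no chain runs the other way from Soren to Amir.
So the given relations leave the order of Amir and Soren undetermined.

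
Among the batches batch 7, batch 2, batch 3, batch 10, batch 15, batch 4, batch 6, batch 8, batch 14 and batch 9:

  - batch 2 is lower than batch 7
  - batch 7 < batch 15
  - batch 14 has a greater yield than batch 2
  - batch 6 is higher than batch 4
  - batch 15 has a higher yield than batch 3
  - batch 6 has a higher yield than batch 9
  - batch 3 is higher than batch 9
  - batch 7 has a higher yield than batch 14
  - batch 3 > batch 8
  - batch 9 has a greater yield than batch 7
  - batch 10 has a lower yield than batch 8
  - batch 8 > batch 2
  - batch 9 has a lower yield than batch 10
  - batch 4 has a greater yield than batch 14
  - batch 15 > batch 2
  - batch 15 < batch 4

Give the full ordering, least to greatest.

batch 2 < batch 14 < batch 7 < batch 9 < batch 10 < batch 8 < batch 3 < batch 15 < batch 4 < batch 6

Each adjacent pair is fixed by a given relation: batch 2 < batch 14; batch 14 < batch 7; batch 7 < batch 9; batch 9 < batch 10; batch 10 < batch 8; batch 8 < batch 3; batch 3 < batch 15; batch 15 < batch 4; batch 4 < batch 6. Chaining them end to end gives the full order.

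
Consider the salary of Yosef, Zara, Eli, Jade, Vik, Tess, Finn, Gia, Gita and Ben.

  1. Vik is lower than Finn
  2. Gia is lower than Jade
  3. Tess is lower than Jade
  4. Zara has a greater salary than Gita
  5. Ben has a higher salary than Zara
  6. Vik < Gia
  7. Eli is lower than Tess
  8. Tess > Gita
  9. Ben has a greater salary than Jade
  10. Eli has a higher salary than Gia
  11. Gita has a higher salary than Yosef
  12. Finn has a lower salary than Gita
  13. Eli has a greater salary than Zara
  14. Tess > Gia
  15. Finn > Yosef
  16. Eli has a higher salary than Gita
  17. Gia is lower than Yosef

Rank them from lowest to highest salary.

Vik < Gia < Yosef < Finn < Gita < Zara < Eli < Tess < Jade < Ben

Each adjacent pair is fixed by a given relation: Vik < Gia; Gia < Yosef; Yosef < Finn; Finn < Gita; Gita < Zara; Zara < Eli; Eli < Tess; Tess < Jade; Jade < Ben. Chaining them end to end gives the full order.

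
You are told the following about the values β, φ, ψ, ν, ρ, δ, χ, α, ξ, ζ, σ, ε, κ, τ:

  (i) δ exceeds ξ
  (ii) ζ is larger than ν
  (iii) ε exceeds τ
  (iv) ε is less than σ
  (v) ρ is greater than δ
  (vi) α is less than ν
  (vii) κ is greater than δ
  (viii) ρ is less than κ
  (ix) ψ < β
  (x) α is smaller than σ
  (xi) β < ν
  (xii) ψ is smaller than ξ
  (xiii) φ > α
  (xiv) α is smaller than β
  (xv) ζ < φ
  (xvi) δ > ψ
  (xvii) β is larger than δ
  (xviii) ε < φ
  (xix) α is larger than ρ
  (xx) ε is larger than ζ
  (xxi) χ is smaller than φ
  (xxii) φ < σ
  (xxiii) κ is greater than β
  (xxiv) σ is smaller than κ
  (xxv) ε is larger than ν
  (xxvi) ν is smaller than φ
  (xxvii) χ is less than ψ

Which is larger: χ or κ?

Following the relations from χ: χ < ψ < ξ < δ < ρ < α < β < ν < ζ < ε < φ < σ < κ.
So χ < κ; κ is the larger of the two.

κ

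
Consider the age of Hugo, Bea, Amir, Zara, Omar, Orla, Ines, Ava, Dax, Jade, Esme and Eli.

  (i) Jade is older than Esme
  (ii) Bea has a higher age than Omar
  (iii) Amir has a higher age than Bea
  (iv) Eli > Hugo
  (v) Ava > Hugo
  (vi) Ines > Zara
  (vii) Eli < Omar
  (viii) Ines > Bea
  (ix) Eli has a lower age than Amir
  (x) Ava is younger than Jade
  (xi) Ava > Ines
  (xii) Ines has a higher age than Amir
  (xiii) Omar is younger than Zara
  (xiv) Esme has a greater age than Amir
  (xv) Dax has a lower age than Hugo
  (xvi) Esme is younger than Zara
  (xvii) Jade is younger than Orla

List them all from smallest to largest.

Dax < Hugo < Eli < Omar < Bea < Amir < Esme < Zara < Ines < Ava < Jade < Orla

Each adjacent pair is fixed by a given relation: Dax < Hugo; Hugo < Eli; Eli < Omar; Omar < Bea; Bea < Amir; Amir < Esme; Esme < Zara; Zara < Ines; Ines < Ava; Ava < Jade; Jade < Orla. Chaining them end to end gives the full order.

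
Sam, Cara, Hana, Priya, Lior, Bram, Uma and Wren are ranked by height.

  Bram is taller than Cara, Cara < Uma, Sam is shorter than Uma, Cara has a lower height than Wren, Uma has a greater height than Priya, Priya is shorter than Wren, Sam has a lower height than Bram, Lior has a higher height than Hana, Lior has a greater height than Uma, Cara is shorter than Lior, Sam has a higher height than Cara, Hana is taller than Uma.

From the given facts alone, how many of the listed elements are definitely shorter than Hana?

4

The elements the relations force below Hana are Cara, Priya, Sam, Uma — no chain reaches any other.
That is 4.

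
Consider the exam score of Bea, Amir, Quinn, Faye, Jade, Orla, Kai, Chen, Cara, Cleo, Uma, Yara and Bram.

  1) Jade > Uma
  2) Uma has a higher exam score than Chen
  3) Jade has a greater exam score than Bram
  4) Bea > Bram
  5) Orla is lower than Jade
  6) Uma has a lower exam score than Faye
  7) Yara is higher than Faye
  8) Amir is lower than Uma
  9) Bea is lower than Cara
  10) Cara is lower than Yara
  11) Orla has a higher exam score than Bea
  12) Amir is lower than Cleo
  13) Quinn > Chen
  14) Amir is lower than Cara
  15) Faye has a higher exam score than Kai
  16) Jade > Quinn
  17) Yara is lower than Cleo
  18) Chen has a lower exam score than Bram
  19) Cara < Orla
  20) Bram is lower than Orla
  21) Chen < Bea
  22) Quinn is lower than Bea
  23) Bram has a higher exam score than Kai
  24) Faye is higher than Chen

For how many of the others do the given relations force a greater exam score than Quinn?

Directly above Quinn: Bea, Jade.
One step further: Cara, Orla (4 so far).
One step further: Yara (5 so far).
One step further: Cleo (6 so far).
Nothing else is reachable above Quinn; 6 in all.

6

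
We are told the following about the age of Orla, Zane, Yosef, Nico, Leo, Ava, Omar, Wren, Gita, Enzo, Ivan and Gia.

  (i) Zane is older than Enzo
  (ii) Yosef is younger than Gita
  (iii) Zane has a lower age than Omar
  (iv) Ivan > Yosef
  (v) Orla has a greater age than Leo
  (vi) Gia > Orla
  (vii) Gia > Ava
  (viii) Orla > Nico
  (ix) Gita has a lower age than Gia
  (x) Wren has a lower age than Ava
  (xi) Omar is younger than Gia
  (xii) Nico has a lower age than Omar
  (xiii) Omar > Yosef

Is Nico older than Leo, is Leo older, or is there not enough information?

undetermined

Following every chain through Nico: above Nico we get Orla, Omar, Gia.
Leo is not reached, and no chain runs the other way from Leo to Nico.
So the given relations leave the order of Nico and Leo undetermined.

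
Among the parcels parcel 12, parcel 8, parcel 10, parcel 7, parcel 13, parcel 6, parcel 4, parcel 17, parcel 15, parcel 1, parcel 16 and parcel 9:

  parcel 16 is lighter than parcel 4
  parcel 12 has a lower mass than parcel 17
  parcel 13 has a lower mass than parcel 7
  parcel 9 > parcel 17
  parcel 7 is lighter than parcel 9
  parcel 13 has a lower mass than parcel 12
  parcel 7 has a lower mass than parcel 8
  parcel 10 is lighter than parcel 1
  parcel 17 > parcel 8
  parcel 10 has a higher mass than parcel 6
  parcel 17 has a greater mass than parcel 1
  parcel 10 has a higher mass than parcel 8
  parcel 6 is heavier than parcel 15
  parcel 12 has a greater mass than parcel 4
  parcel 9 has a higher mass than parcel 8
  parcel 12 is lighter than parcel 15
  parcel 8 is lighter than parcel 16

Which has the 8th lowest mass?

The consecutive relations fix a unique order: parcel 13 < parcel 7 < parcel 8 < parcel 16 < parcel 4 < parcel 12 < parcel 15 < parcel 6 < parcel 10 < parcel 1 < parcel 17 < parcel 9.
The 8th smallest is parcel 6.

parcel 6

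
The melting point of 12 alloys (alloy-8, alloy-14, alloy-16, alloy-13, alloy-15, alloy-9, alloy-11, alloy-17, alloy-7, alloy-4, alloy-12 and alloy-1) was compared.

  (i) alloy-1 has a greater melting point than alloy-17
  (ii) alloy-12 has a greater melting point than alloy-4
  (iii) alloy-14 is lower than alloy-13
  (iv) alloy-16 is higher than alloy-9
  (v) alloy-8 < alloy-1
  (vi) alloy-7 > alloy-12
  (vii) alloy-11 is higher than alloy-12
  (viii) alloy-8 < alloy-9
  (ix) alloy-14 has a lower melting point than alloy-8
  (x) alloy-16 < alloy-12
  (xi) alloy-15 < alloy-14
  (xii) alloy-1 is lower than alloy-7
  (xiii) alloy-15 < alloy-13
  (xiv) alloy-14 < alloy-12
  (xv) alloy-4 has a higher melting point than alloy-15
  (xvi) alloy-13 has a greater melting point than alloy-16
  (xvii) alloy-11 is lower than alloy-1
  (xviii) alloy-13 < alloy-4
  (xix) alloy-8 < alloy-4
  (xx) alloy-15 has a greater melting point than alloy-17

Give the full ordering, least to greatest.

alloy-17 < alloy-15 < alloy-14 < alloy-8 < alloy-9 < alloy-16 < alloy-13 < alloy-4 < alloy-12 < alloy-11 < alloy-1 < alloy-7

The consecutive links are each given: alloy-17 < alloy-15; alloy-15 < alloy-14; alloy-14 < alloy-8; alloy-8 < alloy-9; alloy-9 < alloy-16; alloy-16 < alloy-13; alloy-13 < alloy-4; alloy-4 < alloy-12; alloy-12 < alloy-11; alloy-11 < alloy-1; alloy-1 < alloy-7.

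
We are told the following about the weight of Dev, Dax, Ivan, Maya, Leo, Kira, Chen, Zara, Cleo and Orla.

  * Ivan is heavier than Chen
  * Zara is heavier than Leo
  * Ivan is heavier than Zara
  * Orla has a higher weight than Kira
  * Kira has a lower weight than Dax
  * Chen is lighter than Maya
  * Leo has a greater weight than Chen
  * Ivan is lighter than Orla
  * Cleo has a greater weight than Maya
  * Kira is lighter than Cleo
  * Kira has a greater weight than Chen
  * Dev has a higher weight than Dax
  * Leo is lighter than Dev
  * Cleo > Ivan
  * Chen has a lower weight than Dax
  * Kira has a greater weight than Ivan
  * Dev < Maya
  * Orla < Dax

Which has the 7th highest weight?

Ivan

The consecutive relations fix a unique order: Chen < Leo < Zara < Ivan < Kira < Orla < Dax < Dev < Maya < Cleo.
Counting 7 from the largest end gives Ivan.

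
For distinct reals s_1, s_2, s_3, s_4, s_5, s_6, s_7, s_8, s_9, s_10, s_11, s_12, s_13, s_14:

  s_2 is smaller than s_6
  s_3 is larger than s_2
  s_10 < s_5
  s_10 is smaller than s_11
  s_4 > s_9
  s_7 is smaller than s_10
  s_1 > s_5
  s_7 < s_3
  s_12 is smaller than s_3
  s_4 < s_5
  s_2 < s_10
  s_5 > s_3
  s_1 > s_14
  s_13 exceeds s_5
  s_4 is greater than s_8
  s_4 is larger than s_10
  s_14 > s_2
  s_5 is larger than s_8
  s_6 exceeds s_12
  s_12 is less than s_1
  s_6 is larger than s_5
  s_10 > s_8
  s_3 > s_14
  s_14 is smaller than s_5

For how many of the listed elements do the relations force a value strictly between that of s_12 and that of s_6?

2

Chaining upward from s_12 reaches: s_3, s_5, s_1, s_13.
Chaining downward from s_6 reaches: s_2, s_9, s_7, s_8, s_10, s_14, s_4, s_3, s_5.
Strictly between s_12 and s_6 are those in both lists: s_3, s_5 — 2 elements.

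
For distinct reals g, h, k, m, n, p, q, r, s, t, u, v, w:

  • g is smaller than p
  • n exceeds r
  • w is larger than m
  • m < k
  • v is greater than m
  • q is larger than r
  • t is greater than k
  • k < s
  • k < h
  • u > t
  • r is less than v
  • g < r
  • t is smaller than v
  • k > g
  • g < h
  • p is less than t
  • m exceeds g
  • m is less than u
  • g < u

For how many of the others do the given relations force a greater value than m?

From m the given relations immediately reach k, w, u, v.
From those, t, h, s — 7 in total.
No other element is forced above m by the given relations, so the count is 7.

7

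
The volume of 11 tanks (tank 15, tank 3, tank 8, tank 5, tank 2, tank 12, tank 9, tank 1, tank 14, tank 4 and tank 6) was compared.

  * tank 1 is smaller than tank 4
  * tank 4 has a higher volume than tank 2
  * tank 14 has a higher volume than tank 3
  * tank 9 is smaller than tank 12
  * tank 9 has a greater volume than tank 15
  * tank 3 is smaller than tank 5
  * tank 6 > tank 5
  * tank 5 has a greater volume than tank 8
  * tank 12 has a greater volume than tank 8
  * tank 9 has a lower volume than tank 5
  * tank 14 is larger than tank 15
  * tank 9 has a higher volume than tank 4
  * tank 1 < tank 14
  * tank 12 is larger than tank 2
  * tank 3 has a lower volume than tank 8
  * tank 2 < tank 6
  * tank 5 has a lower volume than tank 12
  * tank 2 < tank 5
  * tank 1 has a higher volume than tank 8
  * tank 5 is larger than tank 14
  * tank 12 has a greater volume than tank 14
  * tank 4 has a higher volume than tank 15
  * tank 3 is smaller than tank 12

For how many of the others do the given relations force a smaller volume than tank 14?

From tank 14 the given relations immediately reach tank 3, tank 15, tank 1.
From those, tank 8 — 4 in total.
No other element is forced below tank 14 by the given relations, so the count is 4.

4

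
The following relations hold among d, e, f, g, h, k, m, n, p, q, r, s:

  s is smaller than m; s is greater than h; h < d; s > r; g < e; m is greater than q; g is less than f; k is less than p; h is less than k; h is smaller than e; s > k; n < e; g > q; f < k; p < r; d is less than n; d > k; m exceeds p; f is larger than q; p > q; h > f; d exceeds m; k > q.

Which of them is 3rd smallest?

The consecutive relations fix a unique order: q < g < f < h < k < p < r < s < m < d < n < e.
The 3rd smallest is f.

f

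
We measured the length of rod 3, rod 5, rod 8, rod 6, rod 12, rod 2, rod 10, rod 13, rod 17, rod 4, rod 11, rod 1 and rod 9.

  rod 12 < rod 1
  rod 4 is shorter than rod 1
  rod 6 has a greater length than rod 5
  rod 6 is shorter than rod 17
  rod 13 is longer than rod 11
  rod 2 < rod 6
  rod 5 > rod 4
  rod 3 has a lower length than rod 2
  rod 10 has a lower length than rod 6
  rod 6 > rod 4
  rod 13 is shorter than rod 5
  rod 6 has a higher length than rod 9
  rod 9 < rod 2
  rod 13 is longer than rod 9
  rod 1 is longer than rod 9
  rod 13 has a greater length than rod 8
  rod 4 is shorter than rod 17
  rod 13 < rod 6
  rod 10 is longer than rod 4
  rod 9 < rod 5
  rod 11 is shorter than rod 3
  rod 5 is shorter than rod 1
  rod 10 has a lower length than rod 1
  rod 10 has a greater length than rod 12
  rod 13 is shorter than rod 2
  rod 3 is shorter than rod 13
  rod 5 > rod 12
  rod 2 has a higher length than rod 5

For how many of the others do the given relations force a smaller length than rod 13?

4

Directly below rod 13: rod 8, rod 11, rod 9, rod 3.
No other element is forced below rod 13 by the given relations, so the count is 4.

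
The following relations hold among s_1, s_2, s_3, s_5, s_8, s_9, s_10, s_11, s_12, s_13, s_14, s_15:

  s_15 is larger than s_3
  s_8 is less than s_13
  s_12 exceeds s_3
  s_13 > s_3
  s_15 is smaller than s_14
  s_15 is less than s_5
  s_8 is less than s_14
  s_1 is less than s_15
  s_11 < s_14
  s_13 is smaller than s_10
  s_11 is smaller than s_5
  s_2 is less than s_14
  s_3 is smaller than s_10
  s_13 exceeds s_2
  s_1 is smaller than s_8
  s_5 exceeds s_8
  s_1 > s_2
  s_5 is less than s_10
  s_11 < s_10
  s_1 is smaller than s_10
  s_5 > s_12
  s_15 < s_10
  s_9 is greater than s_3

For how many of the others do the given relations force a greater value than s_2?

7

Directly above s_2: s_1, s_13, s_14.
One step further: s_15, s_8, s_10 (6 so far).
One step further: s_5 (7 so far).
No other element is forced above s_2 by the given relations, so the count is 7.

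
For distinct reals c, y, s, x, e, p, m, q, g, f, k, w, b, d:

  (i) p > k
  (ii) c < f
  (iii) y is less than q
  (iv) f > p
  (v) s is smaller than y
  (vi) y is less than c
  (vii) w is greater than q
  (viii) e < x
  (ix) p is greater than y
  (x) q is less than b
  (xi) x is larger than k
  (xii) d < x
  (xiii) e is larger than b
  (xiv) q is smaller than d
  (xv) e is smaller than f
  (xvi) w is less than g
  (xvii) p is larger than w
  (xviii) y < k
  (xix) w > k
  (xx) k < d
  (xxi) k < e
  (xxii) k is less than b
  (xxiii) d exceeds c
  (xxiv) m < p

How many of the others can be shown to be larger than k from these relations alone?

8

The elements the relations force above k are b, e, w, d, p, g, f, x — no chain reaches any other.
That is 8.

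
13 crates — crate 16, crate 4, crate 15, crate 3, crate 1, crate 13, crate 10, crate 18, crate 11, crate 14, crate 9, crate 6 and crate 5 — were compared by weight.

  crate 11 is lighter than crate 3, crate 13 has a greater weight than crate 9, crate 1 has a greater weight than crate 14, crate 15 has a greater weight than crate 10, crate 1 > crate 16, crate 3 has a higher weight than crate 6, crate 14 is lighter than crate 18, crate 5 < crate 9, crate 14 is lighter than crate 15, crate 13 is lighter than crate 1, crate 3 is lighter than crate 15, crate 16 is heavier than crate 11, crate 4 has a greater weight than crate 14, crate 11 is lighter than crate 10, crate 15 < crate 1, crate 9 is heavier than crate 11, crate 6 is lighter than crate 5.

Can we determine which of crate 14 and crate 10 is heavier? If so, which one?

undetermined

Following every chain through crate 14: above crate 14 we get crate 18, crate 4, crate 15, crate 1.
crate 10 is not reached, and no chain runs the other way from crate 10 to crate 14.
So the given relations leave the order of crate 14 and crate 10 undetermined.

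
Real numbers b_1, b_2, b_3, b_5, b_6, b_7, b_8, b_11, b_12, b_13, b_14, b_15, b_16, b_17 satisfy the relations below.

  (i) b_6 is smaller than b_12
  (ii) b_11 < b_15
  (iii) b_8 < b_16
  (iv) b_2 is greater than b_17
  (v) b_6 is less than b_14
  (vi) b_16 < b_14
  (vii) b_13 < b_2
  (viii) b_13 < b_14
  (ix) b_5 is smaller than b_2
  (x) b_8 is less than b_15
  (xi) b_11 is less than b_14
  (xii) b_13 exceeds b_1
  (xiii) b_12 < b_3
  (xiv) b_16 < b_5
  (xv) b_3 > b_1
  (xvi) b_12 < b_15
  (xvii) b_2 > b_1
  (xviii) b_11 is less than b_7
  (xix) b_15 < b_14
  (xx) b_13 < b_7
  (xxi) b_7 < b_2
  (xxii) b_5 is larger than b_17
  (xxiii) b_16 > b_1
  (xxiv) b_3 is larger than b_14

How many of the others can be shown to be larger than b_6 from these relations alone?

Directly above b_6: b_12, b_14.
One step further: b_15, b_3 (4 so far).
Nothing else is reachable above b_6; 4 in all.

4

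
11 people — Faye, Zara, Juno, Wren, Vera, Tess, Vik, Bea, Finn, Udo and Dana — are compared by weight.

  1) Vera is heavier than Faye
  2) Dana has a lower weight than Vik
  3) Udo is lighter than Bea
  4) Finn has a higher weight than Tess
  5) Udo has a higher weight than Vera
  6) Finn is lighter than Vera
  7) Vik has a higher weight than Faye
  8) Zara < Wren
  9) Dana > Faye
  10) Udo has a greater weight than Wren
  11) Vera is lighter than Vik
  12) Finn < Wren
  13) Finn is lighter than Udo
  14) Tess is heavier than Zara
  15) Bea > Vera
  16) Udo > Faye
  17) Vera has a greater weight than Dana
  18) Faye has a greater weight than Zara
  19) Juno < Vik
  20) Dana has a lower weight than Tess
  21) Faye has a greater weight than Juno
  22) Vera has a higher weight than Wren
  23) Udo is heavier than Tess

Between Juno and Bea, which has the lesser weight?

Juno

The relevant relations are Juno < Faye; Faye < Dana; Dana < Tess; Tess < Finn; Finn < Wren; Wren < Vera; Vera < Udo; Udo < Bea.
Chaining these gives Juno < Faye < Dana < Tess < Finn < Wren < Vera < Udo < Bea.
So Juno < Bea; Juno is the lighter of the two.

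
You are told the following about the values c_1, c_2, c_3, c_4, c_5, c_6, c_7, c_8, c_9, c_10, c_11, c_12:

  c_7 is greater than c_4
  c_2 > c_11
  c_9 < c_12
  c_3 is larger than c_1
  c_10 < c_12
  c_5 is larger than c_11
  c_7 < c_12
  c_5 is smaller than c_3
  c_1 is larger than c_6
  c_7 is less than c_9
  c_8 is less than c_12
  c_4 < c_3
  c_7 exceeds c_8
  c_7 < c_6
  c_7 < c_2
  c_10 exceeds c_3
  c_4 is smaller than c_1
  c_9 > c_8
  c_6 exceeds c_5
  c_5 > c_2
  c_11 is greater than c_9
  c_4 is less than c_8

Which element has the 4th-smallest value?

Piecing the relations together gives one ordering: c_4 < c_8 < c_7 < c_9 < c_11 < c_2 < c_5 < c_6 < c_1 < c_3 < c_10 < c_12.
Counting 4 from the smallest end gives c_9.

c_9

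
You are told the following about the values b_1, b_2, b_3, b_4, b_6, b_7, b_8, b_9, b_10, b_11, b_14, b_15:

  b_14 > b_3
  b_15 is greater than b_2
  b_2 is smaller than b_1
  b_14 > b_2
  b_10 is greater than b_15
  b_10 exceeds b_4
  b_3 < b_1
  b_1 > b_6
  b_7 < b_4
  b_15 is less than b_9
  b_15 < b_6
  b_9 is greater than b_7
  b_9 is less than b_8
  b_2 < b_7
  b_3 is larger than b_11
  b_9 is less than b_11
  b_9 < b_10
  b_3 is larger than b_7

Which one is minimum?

b_2

b_7 is not least since b_2 < b_7; b_15 is not least since b_2 < b_15; b_4 is not least since b_7 < b_4; b_9 is not least since b_15 < b_9; b_11 is not least since b_9 < b_11; b_6 is not least since b_15 < b_6; b_10 is not least since b_15 < b_10; b_3 is not least since b_11 < b_3; b_14 is not least since b_2 < b_14; b_8 is not least since b_9 < b_8; b_1 is not least since b_6 < b_1.
Only b_2 has nothing below it, so b_2 is the minimum.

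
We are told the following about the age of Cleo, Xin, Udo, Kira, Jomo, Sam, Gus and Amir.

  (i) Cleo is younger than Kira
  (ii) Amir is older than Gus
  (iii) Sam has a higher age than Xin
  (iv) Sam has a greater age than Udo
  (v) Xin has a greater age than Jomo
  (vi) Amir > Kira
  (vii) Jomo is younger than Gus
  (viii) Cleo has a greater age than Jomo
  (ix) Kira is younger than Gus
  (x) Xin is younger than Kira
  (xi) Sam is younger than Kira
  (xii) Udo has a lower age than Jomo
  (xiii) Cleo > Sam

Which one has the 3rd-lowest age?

The consecutive relations fix a unique order: Udo < Jomo < Xin < Sam < Cleo < Kira < Gus < Amir.
Counting 3 from the smallest end gives Xin.

Xin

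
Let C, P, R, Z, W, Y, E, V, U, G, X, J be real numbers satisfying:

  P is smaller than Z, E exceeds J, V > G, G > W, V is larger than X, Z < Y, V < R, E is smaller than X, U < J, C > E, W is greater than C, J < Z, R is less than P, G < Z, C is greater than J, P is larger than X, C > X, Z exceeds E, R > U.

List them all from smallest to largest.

Nothing is placed below U, so it is least; from there U < J; J < E; E < X; X < C; C < W; W < G; G < V; V < R; R < P; P < Z; Z < Y, each given directly.

U < J < E < X < C < W < G < V < R < P < Z < Y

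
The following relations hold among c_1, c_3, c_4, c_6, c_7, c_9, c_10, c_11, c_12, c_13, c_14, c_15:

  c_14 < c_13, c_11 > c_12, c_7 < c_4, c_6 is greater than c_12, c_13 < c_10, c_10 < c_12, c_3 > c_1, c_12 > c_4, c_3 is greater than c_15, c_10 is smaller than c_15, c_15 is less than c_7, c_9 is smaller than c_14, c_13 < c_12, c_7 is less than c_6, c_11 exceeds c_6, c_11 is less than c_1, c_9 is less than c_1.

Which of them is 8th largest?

c_15

Chaining the given pairs: c_9 < c_14 < c_13 < c_10 < c_15 < c_7 < c_4 < c_12 < c_6 < c_11 < c_1 < c_3.
Counting 8 from the largest end gives c_15.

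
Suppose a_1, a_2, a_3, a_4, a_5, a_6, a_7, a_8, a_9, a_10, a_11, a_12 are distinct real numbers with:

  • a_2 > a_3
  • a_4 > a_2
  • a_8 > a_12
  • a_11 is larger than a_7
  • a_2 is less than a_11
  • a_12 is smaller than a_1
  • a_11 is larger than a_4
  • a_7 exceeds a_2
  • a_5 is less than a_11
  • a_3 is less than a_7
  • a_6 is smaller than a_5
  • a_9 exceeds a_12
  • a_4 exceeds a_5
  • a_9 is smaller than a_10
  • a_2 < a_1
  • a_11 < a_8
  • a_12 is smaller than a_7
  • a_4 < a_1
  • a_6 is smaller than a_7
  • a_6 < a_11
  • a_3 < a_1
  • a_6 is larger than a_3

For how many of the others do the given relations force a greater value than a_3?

8

From a_3 the given relations immediately reach a_6, a_2, a_7, a_1.
From those, a_5, a_4, a_11 — 7 in total.
From those, a_8 — 8 in total.
Nothing else is reachable above a_3; 8 in all.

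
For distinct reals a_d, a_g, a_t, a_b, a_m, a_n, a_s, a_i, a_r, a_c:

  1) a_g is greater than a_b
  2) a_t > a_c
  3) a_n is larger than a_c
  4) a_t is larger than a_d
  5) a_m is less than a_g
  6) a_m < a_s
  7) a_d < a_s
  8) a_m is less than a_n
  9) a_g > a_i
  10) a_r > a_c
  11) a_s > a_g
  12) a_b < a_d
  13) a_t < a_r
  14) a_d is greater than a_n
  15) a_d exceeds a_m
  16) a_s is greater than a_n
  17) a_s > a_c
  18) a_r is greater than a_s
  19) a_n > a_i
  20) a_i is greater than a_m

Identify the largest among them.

a_r

a_m is not greatest since a_m < a_g; a_c is not greatest since a_c < a_r; a_b is not greatest since a_b < a_g; a_i is not greatest since a_i < a_n; a_n is not greatest since a_n < a_d; a_g is not greatest since a_g < a_s; a_d is not greatest since a_d < a_s; a_t is not greatest since a_t < a_r; a_s is not greatest since a_s < a_r.
Only a_r has nothing above it, so a_r is the largest.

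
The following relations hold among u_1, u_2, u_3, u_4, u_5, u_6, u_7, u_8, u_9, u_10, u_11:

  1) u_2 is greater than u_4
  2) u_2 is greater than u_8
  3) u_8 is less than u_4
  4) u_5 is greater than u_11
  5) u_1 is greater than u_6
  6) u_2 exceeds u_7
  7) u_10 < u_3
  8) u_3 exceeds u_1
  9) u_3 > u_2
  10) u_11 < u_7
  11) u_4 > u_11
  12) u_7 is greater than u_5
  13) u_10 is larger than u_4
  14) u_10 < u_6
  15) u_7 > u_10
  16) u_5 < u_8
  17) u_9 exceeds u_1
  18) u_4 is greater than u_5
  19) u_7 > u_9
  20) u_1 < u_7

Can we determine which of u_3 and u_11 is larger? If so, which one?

Following the relations from u_11: u_11 < u_5 < u_8 < u_4 < u_10 < u_6 < u_1 < u_7 < u_2 < u_3.
So u_3 is larger.

u_3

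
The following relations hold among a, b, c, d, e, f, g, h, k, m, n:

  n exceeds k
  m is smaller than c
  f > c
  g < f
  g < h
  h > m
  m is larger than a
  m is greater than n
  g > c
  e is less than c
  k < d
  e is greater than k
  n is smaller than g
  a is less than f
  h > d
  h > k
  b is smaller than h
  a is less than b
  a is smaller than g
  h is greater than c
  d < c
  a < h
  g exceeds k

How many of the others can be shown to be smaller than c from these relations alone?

6

The elements the relations force below c are a, k, e, n, m, d — no chain reaches any other.
That is 6.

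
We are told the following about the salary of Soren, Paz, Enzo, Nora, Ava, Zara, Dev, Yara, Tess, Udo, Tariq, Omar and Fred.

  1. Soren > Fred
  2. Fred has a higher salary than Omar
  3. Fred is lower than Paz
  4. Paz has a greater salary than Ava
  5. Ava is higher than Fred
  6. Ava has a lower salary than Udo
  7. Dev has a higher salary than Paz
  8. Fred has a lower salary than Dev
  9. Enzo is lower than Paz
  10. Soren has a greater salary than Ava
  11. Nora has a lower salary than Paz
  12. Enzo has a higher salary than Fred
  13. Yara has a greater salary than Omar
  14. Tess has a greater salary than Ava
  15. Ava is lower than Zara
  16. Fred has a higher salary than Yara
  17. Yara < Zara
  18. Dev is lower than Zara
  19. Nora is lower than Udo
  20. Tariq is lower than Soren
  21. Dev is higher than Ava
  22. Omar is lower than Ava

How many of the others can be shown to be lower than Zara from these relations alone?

8

Directly below Zara: Yara, Ava, Dev.
One step further: Omar, Fred, Paz (6 so far).
One step further: Nora, Enzo (8 so far).
Nothing else is reachable below Zara; 8 in all.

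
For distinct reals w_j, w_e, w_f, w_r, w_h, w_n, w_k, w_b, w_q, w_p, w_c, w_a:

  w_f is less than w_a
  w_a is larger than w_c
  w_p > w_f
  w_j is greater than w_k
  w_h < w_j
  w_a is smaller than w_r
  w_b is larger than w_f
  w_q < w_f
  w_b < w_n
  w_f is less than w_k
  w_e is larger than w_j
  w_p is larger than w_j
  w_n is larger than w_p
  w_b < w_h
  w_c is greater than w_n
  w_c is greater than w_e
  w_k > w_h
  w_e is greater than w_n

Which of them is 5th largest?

w_n

Piecing the relations together gives one ordering: w_q < w_f < w_b < w_h < w_k < w_j < w_p < w_n < w_e < w_c < w_a < w_r.
The 5th largest is w_n.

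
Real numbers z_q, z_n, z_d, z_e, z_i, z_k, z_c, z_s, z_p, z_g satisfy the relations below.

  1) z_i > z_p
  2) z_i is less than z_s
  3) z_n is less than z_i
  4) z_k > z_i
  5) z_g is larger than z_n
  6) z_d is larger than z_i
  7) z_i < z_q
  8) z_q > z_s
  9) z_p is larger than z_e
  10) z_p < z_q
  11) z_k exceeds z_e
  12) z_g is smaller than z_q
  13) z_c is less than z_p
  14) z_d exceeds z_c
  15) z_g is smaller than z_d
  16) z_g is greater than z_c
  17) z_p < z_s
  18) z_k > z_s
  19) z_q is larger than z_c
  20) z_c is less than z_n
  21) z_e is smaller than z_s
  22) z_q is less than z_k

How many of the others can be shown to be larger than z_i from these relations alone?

4

From z_i the given relations immediately reach z_s, z_d, z_q, z_k.
Nothing else is reachable above z_i; 4 in all.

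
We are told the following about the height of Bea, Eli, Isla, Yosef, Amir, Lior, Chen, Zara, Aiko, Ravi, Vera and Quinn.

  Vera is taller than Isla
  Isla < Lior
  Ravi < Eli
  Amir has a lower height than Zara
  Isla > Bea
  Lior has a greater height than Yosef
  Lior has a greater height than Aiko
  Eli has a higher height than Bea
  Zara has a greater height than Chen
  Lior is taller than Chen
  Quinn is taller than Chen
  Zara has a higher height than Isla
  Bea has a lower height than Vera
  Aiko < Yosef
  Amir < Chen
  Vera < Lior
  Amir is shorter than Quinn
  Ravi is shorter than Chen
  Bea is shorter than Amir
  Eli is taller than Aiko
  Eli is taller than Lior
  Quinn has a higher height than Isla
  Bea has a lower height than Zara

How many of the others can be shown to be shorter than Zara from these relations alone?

5

From Zara the given relations immediately reach Bea, Isla, Amir, Chen.
From those, Ravi — 5 in total.
Nothing else is reachable below Zara; 5 in all.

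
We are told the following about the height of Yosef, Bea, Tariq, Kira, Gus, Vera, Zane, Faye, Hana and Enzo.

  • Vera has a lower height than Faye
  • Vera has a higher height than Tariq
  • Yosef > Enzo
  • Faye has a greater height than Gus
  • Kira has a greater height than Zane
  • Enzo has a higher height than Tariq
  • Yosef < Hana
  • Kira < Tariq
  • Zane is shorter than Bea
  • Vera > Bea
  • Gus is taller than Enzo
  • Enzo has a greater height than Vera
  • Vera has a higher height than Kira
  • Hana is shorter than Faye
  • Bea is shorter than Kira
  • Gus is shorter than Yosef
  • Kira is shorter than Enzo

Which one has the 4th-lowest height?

The consecutive relations fix a unique order: Zane < Bea < Kira < Tariq < Vera < Enzo < Gus < Yosef < Hana < Faye.
The 4th smallest is Tariq.

Tariq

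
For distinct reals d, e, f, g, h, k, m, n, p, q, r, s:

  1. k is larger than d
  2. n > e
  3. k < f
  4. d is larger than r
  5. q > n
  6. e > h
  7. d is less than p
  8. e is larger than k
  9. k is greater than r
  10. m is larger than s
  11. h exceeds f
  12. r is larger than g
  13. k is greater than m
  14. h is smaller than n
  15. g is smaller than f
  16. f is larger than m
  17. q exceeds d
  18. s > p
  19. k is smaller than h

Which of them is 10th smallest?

The consecutive relations fix a unique order: g < r < d < p < s < m < k < f < h < e < n < q.
The 10th smallest is e.

e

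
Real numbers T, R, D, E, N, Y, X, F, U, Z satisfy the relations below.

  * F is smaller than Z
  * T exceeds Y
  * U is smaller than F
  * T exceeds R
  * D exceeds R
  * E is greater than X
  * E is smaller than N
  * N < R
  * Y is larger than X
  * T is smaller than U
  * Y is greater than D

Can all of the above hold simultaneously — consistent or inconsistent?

consistent

Every relation is compatible with X < E < N < R < D < Y < T < U < F < Z; the set is consistent.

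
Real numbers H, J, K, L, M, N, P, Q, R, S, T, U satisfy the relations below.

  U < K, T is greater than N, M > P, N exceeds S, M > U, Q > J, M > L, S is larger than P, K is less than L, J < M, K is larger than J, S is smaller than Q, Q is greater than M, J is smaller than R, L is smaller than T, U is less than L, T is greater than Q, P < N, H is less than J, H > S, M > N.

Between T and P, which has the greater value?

Chaining the given relations: P < S < H < J < K < L < M < Q < T.
So P < T; T is the larger of the two.

T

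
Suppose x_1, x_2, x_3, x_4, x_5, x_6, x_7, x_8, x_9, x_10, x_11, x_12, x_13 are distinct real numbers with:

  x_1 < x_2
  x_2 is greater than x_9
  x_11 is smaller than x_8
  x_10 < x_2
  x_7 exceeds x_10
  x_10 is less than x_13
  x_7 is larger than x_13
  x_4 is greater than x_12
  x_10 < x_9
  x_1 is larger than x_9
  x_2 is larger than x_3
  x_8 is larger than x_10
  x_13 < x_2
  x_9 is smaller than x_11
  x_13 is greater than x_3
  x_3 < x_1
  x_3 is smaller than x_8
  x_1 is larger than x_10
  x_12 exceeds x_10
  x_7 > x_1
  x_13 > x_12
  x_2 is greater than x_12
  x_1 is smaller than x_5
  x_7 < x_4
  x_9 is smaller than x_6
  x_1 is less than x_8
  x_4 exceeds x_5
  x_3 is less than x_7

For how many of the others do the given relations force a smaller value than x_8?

Directly below x_8: x_10, x_3, x_11, x_1.
One step further: x_9 (5 so far).
Nothing else is reachable below x_8; 5 in all.

5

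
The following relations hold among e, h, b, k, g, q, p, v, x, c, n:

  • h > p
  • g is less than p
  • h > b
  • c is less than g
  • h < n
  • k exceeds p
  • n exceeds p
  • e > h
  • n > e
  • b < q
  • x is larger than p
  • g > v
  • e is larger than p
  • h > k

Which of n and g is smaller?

g < p < k < h < e < n, by transitivity through p, k, h, e.
So g < n; g is the smaller of the two.

g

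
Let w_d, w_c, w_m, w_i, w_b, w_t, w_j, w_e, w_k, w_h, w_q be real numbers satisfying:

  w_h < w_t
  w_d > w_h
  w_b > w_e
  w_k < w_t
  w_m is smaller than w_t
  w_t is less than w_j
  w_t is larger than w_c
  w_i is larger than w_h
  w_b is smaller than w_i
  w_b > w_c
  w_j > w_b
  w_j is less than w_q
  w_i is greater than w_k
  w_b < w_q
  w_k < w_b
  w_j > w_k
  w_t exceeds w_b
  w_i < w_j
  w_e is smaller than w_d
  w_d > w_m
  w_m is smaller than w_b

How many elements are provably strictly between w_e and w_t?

The relations place w_e below w_t. An element lies strictly between them when it is forced above w_e and also forced below w_t.
Above w_e: {w_b, w_d, w_i, w_j, w_q}. Below w_t: {w_m, w_k, w_h, w_c, w_b}.
Intersection: {w_b} — 1.

1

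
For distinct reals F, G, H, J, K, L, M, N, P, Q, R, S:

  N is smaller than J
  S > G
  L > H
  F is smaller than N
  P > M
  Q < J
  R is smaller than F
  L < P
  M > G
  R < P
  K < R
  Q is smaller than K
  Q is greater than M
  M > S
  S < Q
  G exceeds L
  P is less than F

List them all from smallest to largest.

H < L < G < S < M < Q < K < R < P < F < N < J

Each adjacent pair is fixed by a given relation: H < L; L < G; G < S; S < M; M < Q; Q < K; K < R; R < P; P < F; F < N; N < J. Chaining them end to end gives the full order.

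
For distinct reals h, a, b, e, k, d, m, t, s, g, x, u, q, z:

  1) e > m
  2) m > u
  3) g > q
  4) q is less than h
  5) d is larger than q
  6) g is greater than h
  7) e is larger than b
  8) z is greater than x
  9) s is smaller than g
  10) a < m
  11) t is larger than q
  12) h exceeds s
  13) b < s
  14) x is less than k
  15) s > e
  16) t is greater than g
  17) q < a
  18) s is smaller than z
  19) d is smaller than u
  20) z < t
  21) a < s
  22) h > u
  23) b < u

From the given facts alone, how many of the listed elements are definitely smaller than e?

From e the given relations immediately reach b, m.
From those, a, u — 4 in total.
From those, q, d — 6 in total.
Nothing else is reachable below e; 6 in all.

6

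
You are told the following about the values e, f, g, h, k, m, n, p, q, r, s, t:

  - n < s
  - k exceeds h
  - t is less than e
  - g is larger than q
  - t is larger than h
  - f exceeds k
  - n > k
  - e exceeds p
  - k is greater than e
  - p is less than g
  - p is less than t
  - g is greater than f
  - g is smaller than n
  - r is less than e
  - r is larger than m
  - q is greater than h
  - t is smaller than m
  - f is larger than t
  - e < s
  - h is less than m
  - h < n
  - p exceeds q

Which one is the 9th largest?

Chaining the given pairs: h < q < p < t < m < r < e < k < f < g < n < s.
The 9th largest is t.

t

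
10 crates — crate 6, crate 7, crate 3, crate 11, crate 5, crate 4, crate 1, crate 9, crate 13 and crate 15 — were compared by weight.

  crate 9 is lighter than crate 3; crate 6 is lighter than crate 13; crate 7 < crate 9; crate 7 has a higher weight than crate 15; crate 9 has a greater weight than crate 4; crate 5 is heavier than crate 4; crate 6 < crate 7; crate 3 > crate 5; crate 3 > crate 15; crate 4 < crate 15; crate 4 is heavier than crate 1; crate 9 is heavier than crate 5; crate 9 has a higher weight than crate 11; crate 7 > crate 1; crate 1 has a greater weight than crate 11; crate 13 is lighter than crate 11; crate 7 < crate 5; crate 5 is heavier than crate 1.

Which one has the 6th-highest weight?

crate 4

The consecutive relations fix a unique order: crate 6 < crate 13 < crate 11 < crate 1 < crate 4 < crate 15 < crate 7 < crate 5 < crate 9 < crate 3.
Counting 6 from the largest end gives crate 4.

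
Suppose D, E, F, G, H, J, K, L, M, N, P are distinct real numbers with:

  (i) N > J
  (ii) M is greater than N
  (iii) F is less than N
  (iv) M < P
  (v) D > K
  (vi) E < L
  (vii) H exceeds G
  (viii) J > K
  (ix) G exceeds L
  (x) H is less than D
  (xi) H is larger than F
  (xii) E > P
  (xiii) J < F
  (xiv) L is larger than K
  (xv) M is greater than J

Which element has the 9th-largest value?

F

The consecutive relations fix a unique order: K < J < F < N < M < P < E < L < G < H < D.
Counting 9 from the largest end gives F.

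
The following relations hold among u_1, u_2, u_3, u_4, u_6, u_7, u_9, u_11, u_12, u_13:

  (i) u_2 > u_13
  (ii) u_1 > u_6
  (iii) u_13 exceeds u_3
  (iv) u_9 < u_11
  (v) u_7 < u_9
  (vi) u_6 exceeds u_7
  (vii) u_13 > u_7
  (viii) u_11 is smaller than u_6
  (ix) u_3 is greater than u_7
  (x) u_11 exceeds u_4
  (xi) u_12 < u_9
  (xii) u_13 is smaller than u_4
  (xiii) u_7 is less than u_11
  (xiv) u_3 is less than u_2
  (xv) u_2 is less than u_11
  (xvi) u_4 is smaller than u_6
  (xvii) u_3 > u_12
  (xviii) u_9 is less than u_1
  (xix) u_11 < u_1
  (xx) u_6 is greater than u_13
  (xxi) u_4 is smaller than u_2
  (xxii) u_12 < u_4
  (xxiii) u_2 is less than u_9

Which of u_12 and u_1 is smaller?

Link the given pairs in sequence: u_12 < u_3; u_3 < u_13; u_13 < u_4; u_4 < u_2; u_2 < u_9; u_9 < u_11; u_11 < u_6; u_6 < u_1.
Together: u_12 < u_3 < u_13 < u_4 < u_2 < u_9 < u_11 < u_6 < u_1.
So u_12 < u_1; u_12 is the smaller of the two.

u_12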